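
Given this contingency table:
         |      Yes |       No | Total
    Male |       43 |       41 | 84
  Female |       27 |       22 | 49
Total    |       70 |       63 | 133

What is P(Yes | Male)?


P(Yes | Male) = 43/(43+41) = 43/84

P(Yes|Male) = 43/84 ≈ 51.19%


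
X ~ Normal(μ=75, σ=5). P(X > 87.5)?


z = (87.5-75)/5 = 2.5
P(X > 87.5) = 1 - P(Z ≤ 2.5) = 1 - 0.9938 = 0.0062

P(X > 87.5) ≈ 0.0062


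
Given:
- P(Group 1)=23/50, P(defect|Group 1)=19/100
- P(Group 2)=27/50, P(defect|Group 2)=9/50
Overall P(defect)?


P(B) = Σ P(B|Aᵢ)×P(Aᵢ)
  19/100×23/50 = 437/5000
  9/50×27/50 = 243/2500
Sum = 923/5000

P(defect) = 923/5000 ≈ 18.46%


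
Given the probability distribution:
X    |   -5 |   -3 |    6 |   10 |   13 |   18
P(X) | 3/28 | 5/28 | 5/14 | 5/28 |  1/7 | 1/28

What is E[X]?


E[X] = Σ x·P(X=x)
= (-5)×(3/28) + (-3)×(5/28) + (6)×(5/14) + (10)×(5/28) + (13)×(1/7) + (18)×(1/28)
= 75/14

E[X] = 75/14


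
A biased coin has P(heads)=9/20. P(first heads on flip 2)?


Geometric: P(X=2) = (1-p)^(k-1)×p = (11/20)^1×9/20 = 99/400

P(X=2) = 99/400 ≈ 24.75%


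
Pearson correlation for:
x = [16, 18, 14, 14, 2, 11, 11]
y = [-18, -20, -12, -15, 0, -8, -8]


n=7, Σx=86, Σy=-81, Σxy=-1202, Σx²=1218, Σy²=1221
r = (7×(-1202) - 86×(-81))/√((7×1218 - 86²)(7×1221 - (-81)²))
= -1448/√(1130×1986) = -1448/√2244180 ≈ -1448/1498.0587 ≈ -0.9666

r ≈ -0.9666


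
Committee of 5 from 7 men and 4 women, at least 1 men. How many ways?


Count by #men:
  1M,4W: C(7,1)×C(4,4)=7
  2M,3W: C(7,2)×C(4,3)=84
  3M,2W: C(7,3)×C(4,2)=210
  4M,1W: C(7,4)×C(4,1)=140
  5M,0W: C(7,5)×C(4,0)=21
Total = 462

462


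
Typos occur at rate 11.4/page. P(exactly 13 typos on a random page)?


Poisson(λ=11.4): P(X=13) = e^(-λ)×λ^k/k!
= e^(-11.4) × 11.4^13 / 13!
≈ 1.119548484e-05 × 5.4924114946e+13 / 6227020800 ≈ 0.098747

P(X=13) ≈ 0.098747 ≈ 9.87%


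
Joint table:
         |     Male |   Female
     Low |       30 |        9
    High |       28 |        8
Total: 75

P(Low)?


P(Low) = (30+9)/75 = 39/75 = 13/25

P(Low) = 13/25 ≈ 52.00%


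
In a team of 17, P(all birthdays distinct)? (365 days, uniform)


P(all different) = Π(365-i)/365 for i=0..16
= (365/365)×(364/365)×...×(349/365)
= 0.684992

P ≈ 0.6850 ≈ 68.50%


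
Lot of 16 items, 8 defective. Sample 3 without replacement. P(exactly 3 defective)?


Hypergeometric: C(8,3)×C(8,0)/C(16,3)
= 56×1/560 = 1/10

P(X=3) = 1/10 ≈ 10.00%


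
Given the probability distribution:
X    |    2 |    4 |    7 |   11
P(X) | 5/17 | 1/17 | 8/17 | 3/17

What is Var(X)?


E[X] = 103/17
E[X²] = 791/17
Var(X) = E[X²] - (E[X])² = 791/17 - 10609/289 = 2838/289

Var(X) = 2838/289 ≈ 9.8201


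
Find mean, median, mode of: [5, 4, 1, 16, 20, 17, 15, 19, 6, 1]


Sorted: [1, 1, 4, 5, 6, 15, 16, 17, 19, 20]
Mean = 104/10 = 52/5
Median = 21/2
Freq: {5: 1, 4: 1, 1: 2, 16: 1, 20: 1, 17: 1, 15: 1, 19: 1, 6: 1}
Mode: [1]

Mean=52/5, Median=21/2, Mode=1


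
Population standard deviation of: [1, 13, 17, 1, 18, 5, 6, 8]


Mean = 69/8
  (1-69/8)²=3721/64
  (13-69/8)²=1225/64
  (17-69/8)²=4489/64
  (1-69/8)²=3721/64
  (18-69/8)²=5625/64
  (5-69/8)²=841/64
  (6-69/8)²=441/64
  (8-69/8)²=25/64
Σ(x-μ)² = 2511/8
σ² = (2511/8)/8 = 2511/64

σ = √(2511/64) ≈ 6.2637


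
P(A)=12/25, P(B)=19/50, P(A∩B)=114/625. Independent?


P(A)×P(B) = 114/625
P(A∩B) = 114/625
Equal ✓ → Independent

Yes, independent


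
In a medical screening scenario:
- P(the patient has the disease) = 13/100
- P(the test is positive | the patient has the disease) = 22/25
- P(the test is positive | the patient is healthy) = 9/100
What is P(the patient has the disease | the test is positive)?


Using Bayes' theorem:
P(A|B) = P(B|A)·P(A) / P(B)

P(the test is positive) = 22/25 × 13/100 + 9/100 × 87/100
= 143/1250 + 783/10000 = 1927/10000

P(the patient has the disease|the test is positive) = (143/1250) / (1927/10000) = 1144/1927

P(the patient has the disease|the test is positive) = 1144/1927 ≈ 59.37%


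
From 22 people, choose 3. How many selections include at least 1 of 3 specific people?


Complement: C(22,3) - C(19,3) = 1540 - 969 = 571

571


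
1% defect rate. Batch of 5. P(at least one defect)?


P(all good) = (99/100)^5 = 9509900499/10000000000
P(≥1 defect) = 490099501/10000000000

P = 490099501/10000000000 ≈ 4.90%


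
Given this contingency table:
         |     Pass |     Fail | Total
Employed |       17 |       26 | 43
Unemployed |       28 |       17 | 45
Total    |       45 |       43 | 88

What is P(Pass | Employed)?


P(Pass | Employed) = 17/(17+26) = 17/43

P(Pass|Employed) = 17/43 ≈ 39.53%


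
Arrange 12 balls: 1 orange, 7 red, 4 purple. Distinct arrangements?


12!/(1!×7!×4!) = 3960

3960


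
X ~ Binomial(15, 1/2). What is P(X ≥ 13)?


P(X ≥ 13) = Σ P(X=i) for i=13..15
P(X=13) = 105/32768
P(X=14) = 15/32768
P(X=15) = 1/32768
Sum = 121/32768

P(X ≥ 13) = 121/32768 ≈ 0.37%


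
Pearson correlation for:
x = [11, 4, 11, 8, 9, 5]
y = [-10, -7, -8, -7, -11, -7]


n=6, Σx=48, Σy=-50, Σxy=-416, Σx²=428, Σy²=432
r = (6×(-416) - 48×(-50))/√((6×428 - 48²)(6×432 - (-50)²))
= -96/√(264×92) = -96/√24288 ≈ -96/155.8461 ≈ -0.6160

r ≈ -0.6160


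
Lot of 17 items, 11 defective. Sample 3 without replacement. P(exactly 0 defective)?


Hypergeometric: C(11,0)×C(6,3)/C(17,3)
= 1×20/680 = 1/34

P(X=0) = 1/34 ≈ 2.94%


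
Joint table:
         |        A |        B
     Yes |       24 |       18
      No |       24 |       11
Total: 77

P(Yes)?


P(Yes) = (24+18)/77 = 42/77 = 6/11

P(Yes) = 6/11 ≈ 54.55%


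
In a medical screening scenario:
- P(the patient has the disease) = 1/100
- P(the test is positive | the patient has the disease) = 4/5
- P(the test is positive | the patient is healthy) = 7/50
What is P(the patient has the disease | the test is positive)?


Using Bayes' theorem:
P(A|B) = P(B|A)·P(A) / P(B)

P(the test is positive) = 4/5 × 1/100 + 7/50 × 99/100
= 1/125 + 693/5000 = 733/5000

P(the patient has the disease|the test is positive) = (1/125) / (733/5000) = 40/733

P(the patient has the disease|the test is positive) = 40/733 ≈ 5.46%


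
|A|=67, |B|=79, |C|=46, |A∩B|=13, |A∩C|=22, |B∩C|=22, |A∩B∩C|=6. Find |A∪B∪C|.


|A∪B∪C| = 67+79+46-13-22-22+6 = 141

|A∪B∪C| = 141


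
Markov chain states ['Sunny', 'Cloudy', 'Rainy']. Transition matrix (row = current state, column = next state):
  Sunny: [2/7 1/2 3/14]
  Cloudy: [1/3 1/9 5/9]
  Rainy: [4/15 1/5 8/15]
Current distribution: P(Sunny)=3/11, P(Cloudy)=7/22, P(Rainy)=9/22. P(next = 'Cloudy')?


P(next=Cloudy) = Σᵢ P(now=i)×P(i→Cloudy)
= 3/11×1/2 + 7/22×1/9 + 9/22×1/5
= 3/22 + 7/198 + 9/110 = 251/990

P = 251/990 ≈ 0.2535


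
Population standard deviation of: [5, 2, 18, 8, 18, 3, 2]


Mean = 56/7 = 8
  (5-8)²=9
  (2-8)²=36
  (18-8)²=100
  (8-8)²=0
  (18-8)²=100
  (3-8)²=25
  (2-8)²=36
Σ(x-μ)² = 306
σ² = 306/7

σ = √(306/7) ≈ 6.6117


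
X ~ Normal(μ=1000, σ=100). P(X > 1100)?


z = (1100-1000)/100 = 1.0
P(X > 1100) = 1 - P(Z ≤ 1.0) = 1 - 0.8413 = 0.1587

P(X > 1100) ≈ 0.1587


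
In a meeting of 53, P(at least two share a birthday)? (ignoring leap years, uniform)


P(all different) = Π(365-i)/365 for i=0..52
= 0.018862
P(match) = 1 - 0.018862 = 0.981138

P ≈ 0.9811 ≈ 98.11%


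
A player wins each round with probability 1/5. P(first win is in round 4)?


Geometric: P(X=4) = (1-p)^(k-1)×p = (4/5)^3×1/5 = 64/625

P(X=4) = 64/625 ≈ 10.24%


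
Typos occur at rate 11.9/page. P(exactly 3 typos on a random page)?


Poisson(λ=11.9): P(X=3) = e^(-λ)×λ^k/k!
= e^(-11.9) × 11.9^3 / 3!
≈ 6.790404807e-06 × 1685.159 / 6 ≈ 0.001907

P(X=3) ≈ 0.001907 ≈ 0.19%


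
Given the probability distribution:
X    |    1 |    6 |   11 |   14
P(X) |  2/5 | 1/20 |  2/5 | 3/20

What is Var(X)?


E[X] = 36/5
E[X²] = 80
Var(X) = E[X²] - (E[X])² = 80 - 1296/25 = 704/25

Var(X) = 704/25 ≈ 28.1600


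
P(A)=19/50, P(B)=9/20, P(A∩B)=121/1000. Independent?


P(A)×P(B) = 171/1000
P(A∩B) = 121/1000
Not equal → NOT independent

No, not independent


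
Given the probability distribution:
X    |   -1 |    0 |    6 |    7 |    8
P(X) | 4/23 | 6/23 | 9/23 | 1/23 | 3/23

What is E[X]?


E[X] = Σ x·P(X=x)
= (-1)×(4/23) + (0)×(6/23) + (6)×(9/23) + (7)×(1/23) + (8)×(3/23)
= 81/23

E[X] = 81/23


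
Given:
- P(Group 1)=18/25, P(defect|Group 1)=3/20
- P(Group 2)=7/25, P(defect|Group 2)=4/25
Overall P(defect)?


P(B) = Σ P(B|Aᵢ)×P(Aᵢ)
  3/20×18/25 = 27/250
  4/25×7/25 = 28/625
Sum = 191/1250

P(defect) = 191/1250 ≈ 15.28%


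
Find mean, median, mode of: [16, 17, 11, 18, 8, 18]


Sorted: [8, 11, 16, 17, 18, 18]
Mean = 88/6 = 44/3
Median = 33/2
Freq: {16: 1, 17: 1, 11: 1, 18: 2, 8: 1}
Mode: [18]

Mean=44/3, Median=33/2, Mode=18


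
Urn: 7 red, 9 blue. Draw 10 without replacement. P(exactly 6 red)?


Hypergeometric: C(7,6)×C(9,4)/C(16,10)
= 7×126/8008 = 63/572

P(X=6) = 63/572 ≈ 11.01%


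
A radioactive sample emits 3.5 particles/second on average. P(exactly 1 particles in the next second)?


Poisson(λ=3.5): P(X=1) = e^(-λ)×λ^k/k!
= e^(-3.5) × 3.5^1 / 1!
≈ 0.03019738342 × 3.5 / 1 ≈ 0.105691

P(X=1) ≈ 0.105691 ≈ 10.57%


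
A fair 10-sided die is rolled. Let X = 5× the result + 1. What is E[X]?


E[die] = (1+10)/2 = 11/2
E[X] = 5×11/2 + 1 = 57/2

E[X] = 57/2


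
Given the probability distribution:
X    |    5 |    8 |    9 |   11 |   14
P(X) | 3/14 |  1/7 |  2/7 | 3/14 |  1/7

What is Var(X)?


E[X] = 64/7
E[X²] = 641/7
Var(X) = E[X²] - (E[X])² = 641/7 - 4096/49 = 391/49

Var(X) = 391/49 ≈ 7.9796


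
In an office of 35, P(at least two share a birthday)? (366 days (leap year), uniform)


P(all different) = Π(366-i)/366 for i=0..34
= 0.186502
P(match) = 1 - 0.186502 = 0.813498

P ≈ 0.8135 ≈ 81.35%


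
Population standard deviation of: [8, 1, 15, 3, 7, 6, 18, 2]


Mean = 60/8 = 15/2
  (8-15/2)²=1/4
  (1-15/2)²=169/4
  (15-15/2)²=225/4
  (3-15/2)²=81/4
  (7-15/2)²=1/4
  (6-15/2)²=9/4
  (18-15/2)²=441/4
  (2-15/2)²=121/4
Σ(x-μ)² = 262
σ² = 262/8 = 131/4

σ = √(131/4) ≈ 5.7228


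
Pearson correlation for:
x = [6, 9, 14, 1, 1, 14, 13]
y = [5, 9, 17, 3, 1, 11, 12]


n=7, Σx=58, Σy=58, Σxy=663, Σx²=680, Σy²=670
r = (7×663 - 58×58)/√((7×680 - 58²)(7×670 - 58²))
= 1277/√(1396×1326) = 1277/√1851096 ≈ 1277/1360.5499 ≈ 0.9386

r ≈ 0.9386


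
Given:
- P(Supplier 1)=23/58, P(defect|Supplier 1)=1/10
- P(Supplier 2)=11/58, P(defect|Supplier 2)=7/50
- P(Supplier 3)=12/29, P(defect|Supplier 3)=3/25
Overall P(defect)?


P(B) = Σ P(B|Aᵢ)×P(Aᵢ)
  1/10×23/58 = 23/580
  7/50×11/58 = 77/2900
  3/25×12/29 = 36/725
Sum = 84/725

P(defect) = 84/725 ≈ 11.59%


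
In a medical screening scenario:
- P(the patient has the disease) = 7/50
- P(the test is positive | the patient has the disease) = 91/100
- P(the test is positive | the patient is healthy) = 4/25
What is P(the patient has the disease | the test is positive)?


Using Bayes' theorem:
P(A|B) = P(B|A)·P(A) / P(B)

P(the test is positive) = 91/100 × 7/50 + 4/25 × 43/50
= 637/5000 + 86/625 = 53/200

P(the patient has the disease|the test is positive) = (637/5000) / (53/200) = 637/1325

P(the patient has the disease|the test is positive) = 637/1325 ≈ 48.08%


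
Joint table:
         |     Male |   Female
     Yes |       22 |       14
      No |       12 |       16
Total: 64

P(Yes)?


P(Yes) = (22+14)/64 = 36/64 = 9/16

P(Yes) = 9/16 ≈ 56.25%


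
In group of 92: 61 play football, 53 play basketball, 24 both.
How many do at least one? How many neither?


|A∪B| = 61+53-24 = 90
Neither = 92-90 = 2

At least one: 90; Neither: 2


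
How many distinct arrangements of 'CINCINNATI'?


Letters: 10, freq: {'C': 2, 'I': 3, 'N': 3, 'A': 1, 'T': 1}
10!/(2!×3!×3!×1!×1!) = 3628800/72 = 50400

50400


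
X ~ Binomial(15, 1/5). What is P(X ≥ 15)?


P(X ≥ 15) = Σ P(X=i) for i=15..15
P(X=15) = 1/30517578125
Sum = 1/30517578125

P(X ≥ 15) = 1/30517578125 ≈ 0.00%


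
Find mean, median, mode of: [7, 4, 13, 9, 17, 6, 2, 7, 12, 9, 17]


Sorted: [2, 4, 6, 7, 7, 9, 9, 12, 13, 17, 17]
Mean = 103/11
Median = 9
Freq: {7: 2, 4: 1, 13: 1, 9: 2, 17: 2, 6: 1, 2: 1, 12: 1}
Mode: [7, 9, 17]

Mean=103/11, Median=9, Mode=[7, 9, 17]


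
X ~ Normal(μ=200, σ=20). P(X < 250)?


z = (250-200)/20 = 2.5
P(Z < 2.5) = 0.9938

P(X < 250) ≈ 0.9938


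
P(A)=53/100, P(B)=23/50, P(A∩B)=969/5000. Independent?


P(A)×P(B) = 1219/5000
P(A∩B) = 969/5000
Not equal → NOT independent

No, not independent


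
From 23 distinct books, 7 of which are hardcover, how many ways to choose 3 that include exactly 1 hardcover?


Choose 1 of the 7 hardcovers and 2 of the other 16 books:
C(7,1)×C(16,2) = 7×120 = 840

840


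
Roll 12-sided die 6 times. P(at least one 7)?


P(no 7)^6 = (11/12)^6 = 1771561/2985984
P(≥1) = 1 - 1771561/2985984 = 1214423/2985984

P = 1214423/2985984 ≈ 40.67%


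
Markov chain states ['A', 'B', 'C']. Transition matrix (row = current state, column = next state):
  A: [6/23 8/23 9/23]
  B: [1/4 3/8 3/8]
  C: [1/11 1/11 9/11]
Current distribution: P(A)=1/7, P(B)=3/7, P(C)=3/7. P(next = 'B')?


P(next=B) = Σᵢ P(now=i)×P(i→B)
= 1/7×8/23 + 3/7×3/8 + 3/7×1/11
= 8/161 + 9/56 + 3/77 = 3533/14168

P = 3533/14168 ≈ 0.2494


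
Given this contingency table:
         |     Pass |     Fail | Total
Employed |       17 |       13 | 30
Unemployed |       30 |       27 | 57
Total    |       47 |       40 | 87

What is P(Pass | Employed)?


P(Pass | Employed) = 17/(17+13) = 17/30

P(Pass|Employed) = 17/30 ≈ 56.67%


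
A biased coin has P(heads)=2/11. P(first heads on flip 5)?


Geometric: P(X=5) = (1-p)^(k-1)×p = (9/11)^4×2/11 = 13122/161051

P(X=5) = 13122/161051 ≈ 8.15%


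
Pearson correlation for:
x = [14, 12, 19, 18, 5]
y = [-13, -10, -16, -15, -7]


n=5, Σx=68, Σy=-61, Σxy=-911, Σx²=1050, Σy²=799
r = (5×(-911) - 68×(-61))/√((5×1050 - 68²)(5×799 - (-61)²))
= -407/√(626×274) = -407/√171524 ≈ -407/414.1546 ≈ -0.9827

r ≈ -0.9827


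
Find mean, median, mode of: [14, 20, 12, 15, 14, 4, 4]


Sorted: [4, 4, 12, 14, 14, 15, 20]
Mean = 83/7
Median = 14
Freq: {14: 2, 20: 1, 12: 1, 15: 1, 4: 2}
Mode: [4, 14]

Mean=83/7, Median=14, Mode=[4, 14]


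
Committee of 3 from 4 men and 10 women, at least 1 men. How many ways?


Count by #men:
  1M,2W: C(4,1)×C(10,2)=180
  2M,1W: C(4,2)×C(10,1)=60
  3M,0W: C(4,3)×C(10,0)=4
Total = 244

244


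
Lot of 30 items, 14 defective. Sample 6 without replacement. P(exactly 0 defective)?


Hypergeometric: C(14,0)×C(16,6)/C(30,6)
= 1×8008/593775 = 88/6525

P(X=0) = 88/6525 ≈ 1.35%


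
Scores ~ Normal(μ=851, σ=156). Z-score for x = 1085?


z = (x - μ)/σ = (1085 - 851)/156 = 1.5

z = 1.5


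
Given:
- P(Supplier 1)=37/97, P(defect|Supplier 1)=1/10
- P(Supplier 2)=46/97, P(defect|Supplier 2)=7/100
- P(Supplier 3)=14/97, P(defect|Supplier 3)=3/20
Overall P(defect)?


P(B) = Σ P(B|Aᵢ)×P(Aᵢ)
  1/10×37/97 = 37/970
  7/100×46/97 = 161/4850
  3/20×14/97 = 21/970
Sum = 451/4850

P(defect) = 451/4850 ≈ 9.30%


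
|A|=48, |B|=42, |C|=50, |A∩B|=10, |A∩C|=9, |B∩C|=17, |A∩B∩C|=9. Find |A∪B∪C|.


|A∪B∪C| = 48+42+50-10-9-17+9 = 113

|A∪B∪C| = 113


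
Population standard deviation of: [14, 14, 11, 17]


Mean = 56/4 = 14
  (14-14)²=0
  (14-14)²=0
  (11-14)²=9
  (17-14)²=9
Σ(x-μ)² = 18
σ² = 18/4 = 9/2

σ = √(9/2) ≈ 2.1213


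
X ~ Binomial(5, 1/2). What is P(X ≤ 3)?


P(X ≤ 3) = Σ P(X=i) for i=0..3
P(X=0) = 1/32
P(X=1) = 5/32
P(X=2) = 5/16
P(X=3) = 5/16
Sum = 13/16

P(X ≤ 3) = 13/16 ≈ 81.25%


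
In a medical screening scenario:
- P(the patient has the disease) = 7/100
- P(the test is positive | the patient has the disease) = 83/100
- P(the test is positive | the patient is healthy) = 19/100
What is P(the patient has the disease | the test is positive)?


Using Bayes' theorem:
P(A|B) = P(B|A)·P(A) / P(B)

P(the test is positive) = 83/100 × 7/100 + 19/100 × 93/100
= 581/10000 + 1767/10000 = 587/2500

P(the patient has the disease|the test is positive) = (581/10000) / (587/2500) = 581/2348

P(the patient has the disease|the test is positive) = 581/2348 ≈ 24.74%


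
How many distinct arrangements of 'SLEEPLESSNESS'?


Letters: 13, freq: {'S': 5, 'L': 2, 'E': 4, 'P': 1, 'N': 1}
13!/(5!×2!×4!×1!×1!) = 6227020800/5760 = 1081080

1081080


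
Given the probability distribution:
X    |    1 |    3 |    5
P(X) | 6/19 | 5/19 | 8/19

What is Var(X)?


E[X] = 61/19
E[X²] = 251/19
Var(X) = E[X²] - (E[X])² = 251/19 - 3721/361 = 1048/361

Var(X) = 1048/361 ≈ 2.9030


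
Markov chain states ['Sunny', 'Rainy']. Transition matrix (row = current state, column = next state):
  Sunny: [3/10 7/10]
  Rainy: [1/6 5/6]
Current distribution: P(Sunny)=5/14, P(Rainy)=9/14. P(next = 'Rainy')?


P(next=Rainy) = Σᵢ P(now=i)×P(i→Rainy)
= 5/14×7/10 + 9/14×5/6
= 1/4 + 15/28 = 11/14

P = 11/14 ≈ 0.7857


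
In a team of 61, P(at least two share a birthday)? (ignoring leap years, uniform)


P(all different) = Π(365-i)/365 for i=0..60
= 0.004911
P(match) = 1 - 0.004911 = 0.995089

P ≈ 0.9951 ≈ 99.51%


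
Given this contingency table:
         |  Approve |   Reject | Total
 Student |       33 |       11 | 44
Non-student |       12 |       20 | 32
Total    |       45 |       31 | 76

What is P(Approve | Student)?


P(Approve | Student) = 33/(33+11) = 33/44 = 3/4

P(Approve|Student) = 3/4 ≈ 75.00%


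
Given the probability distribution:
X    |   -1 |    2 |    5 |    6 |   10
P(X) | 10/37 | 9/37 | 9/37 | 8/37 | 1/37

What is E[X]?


E[X] = Σ x·P(X=x)
= (-1)×(10/37) + (2)×(9/37) + (5)×(9/37) + (6)×(8/37) + (10)×(1/37)
= 3

E[X] = 3


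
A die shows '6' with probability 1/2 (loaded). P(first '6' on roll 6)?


Geometric: P(X=6) = (1-p)^(k-1)×p = (1/2)^5×1/2 = 1/64

P(X=6) = 1/64 ≈ 1.56%


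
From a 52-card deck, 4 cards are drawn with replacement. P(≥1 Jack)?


P(not a Jack) = 48/52 = 12/13
P(none in 4 draws) = (12/13)^4 = 20736/28561
P(≥1 Jack) = 1 - 20736/28561 = 7825/28561

P = 7825/28561 ≈ 27.40%


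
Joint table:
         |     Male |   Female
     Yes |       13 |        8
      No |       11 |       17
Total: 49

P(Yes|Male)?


P(Yes|Male) = 13/(13+11) = 13/24

P = 13/24 ≈ 54.17%


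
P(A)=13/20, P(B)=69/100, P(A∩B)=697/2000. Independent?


P(A)×P(B) = 897/2000
P(A∩B) = 697/2000
Not equal → NOT independent

No, not independent


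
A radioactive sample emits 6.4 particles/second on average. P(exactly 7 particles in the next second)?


Poisson(λ=6.4): P(X=7) = e^(-λ)×λ^k/k!
= e^(-6.4) × 6.4^7 / 7!
≈ 0.001661557273 × 439804.65111 / 5040 ≈ 0.144992

P(X=7) ≈ 0.144992 ≈ 14.50%


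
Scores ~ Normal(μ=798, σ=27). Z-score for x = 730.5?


z = (x - μ)/σ = (730.5 - 798)/27 = -2.5

z = -2.5


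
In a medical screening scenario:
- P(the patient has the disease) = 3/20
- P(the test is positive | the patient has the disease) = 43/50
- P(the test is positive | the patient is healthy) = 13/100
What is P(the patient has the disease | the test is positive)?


Using Bayes' theorem:
P(A|B) = P(B|A)·P(A) / P(B)

P(the test is positive) = 43/50 × 3/20 + 13/100 × 17/20
= 129/1000 + 221/2000 = 479/2000

P(the patient has the disease|the test is positive) = (129/1000) / (479/2000) = 258/479

P(the patient has the disease|the test is positive) = 258/479 ≈ 53.86%


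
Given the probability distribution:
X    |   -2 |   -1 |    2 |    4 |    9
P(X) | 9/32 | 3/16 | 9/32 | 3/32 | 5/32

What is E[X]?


E[X] = Σ x·P(X=x)
= (-2)×(9/32) + (-1)×(3/16) + (2)×(9/32) + (4)×(3/32) + (9)×(5/32)
= 51/32

E[X] = 51/32


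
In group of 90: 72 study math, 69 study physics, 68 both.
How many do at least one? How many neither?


|A∪B| = 72+69-68 = 73
Neither = 90-73 = 17

At least one: 73; Neither: 17


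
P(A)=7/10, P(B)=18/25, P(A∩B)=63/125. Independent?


P(A)×P(B) = 63/125
P(A∩B) = 63/125
Equal ✓ → Independent

Yes, independent


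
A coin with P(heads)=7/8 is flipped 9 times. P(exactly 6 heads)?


Binomial: P(X=6) = C(9,6)×p^6×(1-p)^3
= 84 × 117649/262144 × 1/512 = 2470629/33554432

P(X=6) = 2470629/33554432 ≈ 7.36%


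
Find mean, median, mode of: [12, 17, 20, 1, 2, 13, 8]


Sorted: [1, 2, 8, 12, 13, 17, 20]
Mean = 73/7
Median = 12
Freq: {12: 1, 17: 1, 20: 1, 1: 1, 2: 1, 13: 1, 8: 1}
Mode: No mode

Mean=73/7, Median=12, Mode=No mode


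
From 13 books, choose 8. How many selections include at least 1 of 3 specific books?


Complement: C(13,8) - C(10,8) = 1287 - 45 = 1242

1242


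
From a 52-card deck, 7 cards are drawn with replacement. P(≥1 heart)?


P(not a heart) = 39/52 = 3/4
P(none in 7 draws) = (3/4)^7 = 2187/16384
P(≥1 heart) = 1 - 2187/16384 = 14197/16384

P = 14197/16384 ≈ 86.65%


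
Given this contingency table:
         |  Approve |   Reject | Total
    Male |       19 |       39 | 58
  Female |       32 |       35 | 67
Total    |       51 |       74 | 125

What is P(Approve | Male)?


P(Approve | Male) = 19/(19+39) = 19/58

P(Approve|Male) = 19/58 ≈ 32.76%


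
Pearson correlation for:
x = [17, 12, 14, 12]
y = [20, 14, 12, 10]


n=4, Σx=55, Σy=56, Σxy=796, Σx²=773, Σy²=840
r = (4×796 - 55×56)/√((4×773 - 55²)(4×840 - 56²))
= 104/√(67×224) = 104/√15008 ≈ 104/122.5071 ≈ 0.8489

r ≈ 0.8489


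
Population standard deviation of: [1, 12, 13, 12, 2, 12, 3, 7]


Mean = 62/8 = 31/4
  (1-31/4)²=729/16
  (12-31/4)²=289/16
  (13-31/4)²=441/16
  (12-31/4)²=289/16
  (2-31/4)²=529/16
  (12-31/4)²=289/16
  (3-31/4)²=361/16
  (7-31/4)²=9/16
Σ(x-μ)² = 367/2
σ² = (367/2)/8 = 367/16

σ = √(367/16) ≈ 4.7893


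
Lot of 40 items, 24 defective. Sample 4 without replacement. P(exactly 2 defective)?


Hypergeometric: C(24,2)×C(16,2)/C(40,4)
= 276×120/91390 = 3312/9139

P(X=2) = 3312/9139 ≈ 36.24%


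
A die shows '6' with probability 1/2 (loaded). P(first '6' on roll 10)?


Geometric: P(X=10) = (1-p)^(k-1)×p = (1/2)^9×1/2 = 1/1024

P(X=10) = 1/1024 ≈ 0.10%


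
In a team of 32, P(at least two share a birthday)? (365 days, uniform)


P(all different) = Π(365-i)/365 for i=0..31
= 0.246652
P(match) = 1 - 0.246652 = 0.753348

P ≈ 0.7533 ≈ 75.33%


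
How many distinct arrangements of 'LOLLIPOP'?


Letters: 8, freq: {'L': 3, 'O': 2, 'I': 1, 'P': 2}
8!/(3!×2!×1!×2!) = 40320/24 = 1680

1680


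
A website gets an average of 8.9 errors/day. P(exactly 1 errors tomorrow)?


Poisson(λ=8.9): P(X=1) = e^(-λ)×λ^k/k!
= e^(-8.9) × 8.9^1 / 1!
≈ 0.0001363889265 × 8.9 / 1 ≈ 0.001214

P(X=1) ≈ 0.001214 ≈ 0.12%


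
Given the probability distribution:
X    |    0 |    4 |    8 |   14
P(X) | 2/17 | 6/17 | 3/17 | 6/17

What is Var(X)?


E[X] = 132/17
E[X²] = 1464/17
Var(X) = E[X²] - (E[X])² = 1464/17 - 17424/289 = 7464/289

Var(X) = 7464/289 ≈ 25.8270


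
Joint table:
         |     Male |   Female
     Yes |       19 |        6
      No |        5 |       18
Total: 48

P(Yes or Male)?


P(Yes∨Male) = P(Yes) + P(Male) - P(Yes∧Male)
= (25 + 24 - 19)/48 = 30/48 = 5/8

P = 5/8 ≈ 62.50%


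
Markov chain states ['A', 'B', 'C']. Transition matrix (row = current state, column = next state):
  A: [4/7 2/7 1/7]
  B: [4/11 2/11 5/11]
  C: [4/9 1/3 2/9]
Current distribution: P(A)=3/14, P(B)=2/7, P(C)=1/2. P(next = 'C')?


P(next=C) = Σᵢ P(now=i)×P(i→C)
= 3/14×1/7 + 2/7×5/11 + 1/2×2/9
= 3/98 + 10/77 + 1/9 = 2635/9702

P = 2635/9702 ≈ 0.2716


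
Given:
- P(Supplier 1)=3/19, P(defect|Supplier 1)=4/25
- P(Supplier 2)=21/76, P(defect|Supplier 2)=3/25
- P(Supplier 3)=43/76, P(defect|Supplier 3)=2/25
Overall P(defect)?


P(B) = Σ P(B|Aᵢ)×P(Aᵢ)
  4/25×3/19 = 12/475
  3/25×21/76 = 63/1900
  2/25×43/76 = 43/950
Sum = 197/1900

P(defect) = 197/1900 ≈ 10.37%


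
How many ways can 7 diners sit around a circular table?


Circular arrangements of 7 distinct objects: fix one position to break rotational symmetry.
(n-1)! = 6! = 720

720


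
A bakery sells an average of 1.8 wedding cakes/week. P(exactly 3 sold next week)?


Poisson(λ=1.8): P(X=3) = e^(-λ)×λ^k/k!
= e^(-1.8) × 1.8^3 / 3!
≈ 0.1652988882 × 5.832 / 6 ≈ 0.160671

P(X=3) ≈ 0.160671 ≈ 16.07%


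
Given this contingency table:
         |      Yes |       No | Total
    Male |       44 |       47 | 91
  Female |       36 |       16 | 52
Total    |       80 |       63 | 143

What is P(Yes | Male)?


P(Yes | Male) = 44/(44+47) = 44/91

P(Yes|Male) = 44/91 ≈ 48.35%


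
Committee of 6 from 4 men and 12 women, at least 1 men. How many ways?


Count by #men:
  1M,5W: C(4,1)×C(12,5)=3168
  2M,4W: C(4,2)×C(12,4)=2970
  3M,3W: C(4,3)×C(12,3)=880
  4M,2W: C(4,4)×C(12,2)=66
Total = 7084

7084


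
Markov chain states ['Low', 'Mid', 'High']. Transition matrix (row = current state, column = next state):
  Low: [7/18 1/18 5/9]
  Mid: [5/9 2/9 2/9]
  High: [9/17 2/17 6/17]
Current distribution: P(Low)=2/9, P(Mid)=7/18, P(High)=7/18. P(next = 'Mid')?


P(next=Mid) = Σᵢ P(now=i)×P(i→Mid)
= 2/9×1/18 + 7/18×2/9 + 7/18×2/17
= 1/81 + 7/81 + 7/153 = 199/1377

P = 199/1377 ≈ 0.1445


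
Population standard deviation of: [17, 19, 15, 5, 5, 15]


Mean = 76/6 = 38/3
  (17-38/3)²=169/9
  (19-38/3)²=361/9
  (15-38/3)²=49/9
  (5-38/3)²=529/9
  (5-38/3)²=529/9
  (15-38/3)²=49/9
Σ(x-μ)² = 562/3
σ² = (562/3)/6 = 281/9

σ = √(281/9) ≈ 5.5877


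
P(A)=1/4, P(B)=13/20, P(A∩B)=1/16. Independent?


P(A)×P(B) = 13/80
P(A∩B) = 1/16
Not equal → NOT independent

No, not independent


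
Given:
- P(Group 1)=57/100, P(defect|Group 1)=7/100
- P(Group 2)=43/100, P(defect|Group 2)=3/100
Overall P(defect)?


P(B) = Σ P(B|Aᵢ)×P(Aᵢ)
  7/100×57/100 = 399/10000
  3/100×43/100 = 129/10000
Sum = 33/625

P(defect) = 33/625 ≈ 5.28%


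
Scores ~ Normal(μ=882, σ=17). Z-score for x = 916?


z = (x - μ)/σ = (916 - 882)/17 = 2.0

z = 2.0


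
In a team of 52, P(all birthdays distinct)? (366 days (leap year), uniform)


P(all different) = Π(366-i)/366 for i=0..51
= (366/366)×(365/366)×...×(315/366)
= 0.022238

P ≈ 0.0222 ≈ 2.22%


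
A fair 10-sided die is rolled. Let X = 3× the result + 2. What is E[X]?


E[die] = (1+10)/2 = 11/2
E[X] = 3×11/2 + 2 = 37/2

E[X] = 37/2


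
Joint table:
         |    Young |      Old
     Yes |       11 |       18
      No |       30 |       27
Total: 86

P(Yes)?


P(Yes) = (11+18)/86 = 29/86

P(Yes) = 29/86 ≈ 33.72%


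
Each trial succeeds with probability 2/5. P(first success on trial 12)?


Geometric: P(X=12) = (1-p)^(k-1)×p = (3/5)^11×2/5 = 354294/244140625

P(X=12) = 354294/244140625 ≈ 0.15%


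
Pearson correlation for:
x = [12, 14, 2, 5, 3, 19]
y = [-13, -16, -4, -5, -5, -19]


n=6, Σx=55, Σy=-62, Σxy=-789, Σx²=739, Σy²=852
r = (6×(-789) - 55×(-62))/√((6×739 - 55²)(6×852 - (-62)²))
= -1324/√(1409×1268) = -1324/√1786612 ≈ -1324/1336.6421 ≈ -0.9905

r ≈ -0.9905


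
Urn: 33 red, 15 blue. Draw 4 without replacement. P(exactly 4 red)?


Hypergeometric: C(33,4)×C(15,0)/C(48,4)
= 40920×1/194580 = 682/3243

P(X=4) = 682/3243 ≈ 21.03%


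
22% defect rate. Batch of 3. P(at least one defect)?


P(all good) = (39/50)^3 = 59319/125000
P(≥1 defect) = 65681/125000

P = 65681/125000 ≈ 52.54%


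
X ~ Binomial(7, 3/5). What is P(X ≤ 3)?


P(X ≤ 3) = Σ P(X=i) for i=0..3
P(X=0) = 128/78125
P(X=1) = 1344/78125
P(X=2) = 6048/78125
P(X=3) = 3024/15625
Sum = 4528/15625

P(X ≤ 3) = 4528/15625 ≈ 28.98%


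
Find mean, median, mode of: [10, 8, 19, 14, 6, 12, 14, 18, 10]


Sorted: [6, 8, 10, 10, 12, 14, 14, 18, 19]
Mean = 111/9 = 37/3
Median = 12
Freq: {10: 2, 8: 1, 19: 1, 14: 2, 6: 1, 12: 1, 18: 1}
Mode: [10, 14]

Mean=37/3, Median=12, Mode=[10, 14]


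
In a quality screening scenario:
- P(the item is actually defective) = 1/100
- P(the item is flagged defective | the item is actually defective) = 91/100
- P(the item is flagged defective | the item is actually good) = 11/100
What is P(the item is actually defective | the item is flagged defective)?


Using Bayes' theorem:
P(A|B) = P(B|A)·P(A) / P(B)

P(the item is flagged defective) = 91/100 × 1/100 + 11/100 × 99/100
= 91/10000 + 1089/10000 = 59/500

P(the item is actually defective|the item is flagged defective) = (91/10000) / (59/500) = 91/1180

P(the item is actually defective|the item is flagged defective) = 91/1180 ≈ 7.71%


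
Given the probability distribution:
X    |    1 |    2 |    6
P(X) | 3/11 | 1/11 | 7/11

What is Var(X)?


E[X] = 47/11
E[X²] = 259/11
Var(X) = E[X²] - (E[X])² = 259/11 - 2209/121 = 640/121

Var(X) = 640/121 ≈ 5.2893


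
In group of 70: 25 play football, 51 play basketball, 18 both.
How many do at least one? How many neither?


|A∪B| = 25+51-18 = 58
Neither = 70-58 = 12

At least one: 58; Neither: 12


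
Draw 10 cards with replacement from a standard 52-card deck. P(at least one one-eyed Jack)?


P(not a one-eyed Jack) = 50/52 = 25/26
P(none in 10 draws) = (25/26)^10 = 95367431640625/141167095653376
P(≥1 one-eyed Jack) = 1 - 95367431640625/141167095653376 = 45799664012751/141167095653376

P = 45799664012751/141167095653376 ≈ 32.44%


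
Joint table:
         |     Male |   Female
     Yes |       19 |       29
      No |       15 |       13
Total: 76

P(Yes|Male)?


P(Yes|Male) = 19/(19+15) = 19/34

P = 19/34 ≈ 55.88%


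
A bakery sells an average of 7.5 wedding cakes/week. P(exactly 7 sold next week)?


Poisson(λ=7.5): P(X=7) = e^(-λ)×λ^k/k!
= e^(-7.5) × 7.5^7 / 7!
≈ 0.0005530843701 × 1334838.86719 / 5040 ≈ 0.146484

P(X=7) ≈ 0.146484 ≈ 14.65%


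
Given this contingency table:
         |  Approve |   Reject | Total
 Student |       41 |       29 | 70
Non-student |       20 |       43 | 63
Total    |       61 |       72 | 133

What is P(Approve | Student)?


P(Approve | Student) = 41/(41+29) = 41/70

P(Approve|Student) = 41/70 ≈ 58.57%


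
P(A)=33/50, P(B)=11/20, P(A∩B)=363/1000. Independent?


P(A)×P(B) = 363/1000
P(A∩B) = 363/1000
Equal ✓ → Independent

Yes, independent


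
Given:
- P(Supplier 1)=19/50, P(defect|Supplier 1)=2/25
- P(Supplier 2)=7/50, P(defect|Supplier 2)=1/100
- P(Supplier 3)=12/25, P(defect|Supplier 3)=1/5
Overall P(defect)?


P(B) = Σ P(B|Aᵢ)×P(Aᵢ)
  2/25×19/50 = 19/625
  1/100×7/50 = 7/5000
  1/5×12/25 = 12/125
Sum = 639/5000

P(defect) = 639/5000 ≈ 12.78%


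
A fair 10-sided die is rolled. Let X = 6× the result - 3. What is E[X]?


E[die] = (1+10)/2 = 11/2
E[X] = 6×11/2 - 3 = 30

E[X] = 30


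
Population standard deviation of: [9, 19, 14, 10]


Mean = 52/4 = 13
  (9-13)²=16
  (19-13)²=36
  (14-13)²=1
  (10-13)²=9
Σ(x-μ)² = 62
σ² = 62/4 = 31/2

σ = √(31/2) ≈ 3.9370


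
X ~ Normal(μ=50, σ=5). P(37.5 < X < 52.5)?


z₁=(37.5-50)/5=-2.5, z₂=(52.5-50)/5=0.5
P = Φ(0.5) - Φ(-2.5) = 0.691462 - 0.006210 = 0.685252 ≈ 0.6853

P(37.5 < X < 52.5) ≈ 0.6853


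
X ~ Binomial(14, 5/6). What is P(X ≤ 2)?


P(X ≤ 2) = Σ P(X=i) for i=0..2
P(X=0) = 1/78364164096
P(X=1) = 35/39182082048
P(X=2) = 2275/78364164096
Sum = 391/13060694016

P(X ≤ 2) = 391/13060694016 ≈ 0.00%


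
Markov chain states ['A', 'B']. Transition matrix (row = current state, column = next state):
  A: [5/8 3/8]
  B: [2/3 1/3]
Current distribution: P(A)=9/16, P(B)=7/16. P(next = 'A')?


P(next=A) = Σᵢ P(now=i)×P(i→A)
= 9/16×5/8 + 7/16×2/3
= 45/128 + 7/24 = 247/384

P = 247/384 ≈ 0.6432


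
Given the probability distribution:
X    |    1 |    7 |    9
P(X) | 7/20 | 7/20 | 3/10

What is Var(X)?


E[X] = 11/2
E[X²] = 209/5
Var(X) = E[X²] - (E[X])² = 209/5 - 121/4 = 231/20

Var(X) = 231/20 ≈ 11.5500


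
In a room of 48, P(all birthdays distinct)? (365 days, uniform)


P(all different) = Π(365-i)/365 for i=0..47
= (365/365)×(364/365)×...×(318/365)
= 0.039402

P ≈ 0.0394 ≈ 3.94%


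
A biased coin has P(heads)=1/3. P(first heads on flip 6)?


Geometric: P(X=6) = (1-p)^(k-1)×p = (2/3)^5×1/3 = 32/729

P(X=6) = 32/729 ≈ 4.39%


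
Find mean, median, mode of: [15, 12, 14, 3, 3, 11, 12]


Sorted: [3, 3, 11, 12, 12, 14, 15]
Mean = 70/7 = 10
Median = 12
Freq: {15: 1, 12: 2, 14: 1, 3: 2, 11: 1}
Mode: [3, 12]

Mean=10, Median=12, Mode=[3, 12]


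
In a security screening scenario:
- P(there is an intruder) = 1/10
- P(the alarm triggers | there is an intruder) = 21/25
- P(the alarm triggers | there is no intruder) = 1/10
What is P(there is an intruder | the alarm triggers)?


Using Bayes' theorem:
P(A|B) = P(B|A)·P(A) / P(B)

P(the alarm triggers) = 21/25 × 1/10 + 1/10 × 9/10
= 21/250 + 9/100 = 87/500

P(there is an intruder|the alarm triggers) = (21/250) / (87/500) = 14/29

P(there is an intruder|the alarm triggers) = 14/29 ≈ 48.28%


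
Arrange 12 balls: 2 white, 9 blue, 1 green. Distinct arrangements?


12!/(2!×9!×1!) = 660

660


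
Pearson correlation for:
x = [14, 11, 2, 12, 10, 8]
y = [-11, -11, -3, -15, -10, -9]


n=6, Σx=57, Σy=-59, Σxy=-633, Σx²=629, Σy²=657
r = (6×(-633) - 57×(-59))/√((6×629 - 57²)(6×657 - (-59)²))
= -435/√(525×461) = -435/√242025 ≈ -435/491.9604 ≈ -0.8842

r ≈ -0.8842


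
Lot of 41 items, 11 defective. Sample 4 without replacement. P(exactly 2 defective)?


Hypergeometric: C(11,2)×C(30,2)/C(41,4)
= 55×435/101270 = 4785/20254

P(X=2) = 4785/20254 ≈ 23.62%


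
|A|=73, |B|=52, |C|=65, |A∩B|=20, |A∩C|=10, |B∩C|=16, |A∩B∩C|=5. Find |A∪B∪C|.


|A∪B∪C| = 73+52+65-20-10-16+5 = 149

|A∪B∪C| = 149


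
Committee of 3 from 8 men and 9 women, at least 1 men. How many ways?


Count by #men:
  1M,2W: C(8,1)×C(9,2)=288
  2M,1W: C(8,2)×C(9,1)=252
  3M,0W: C(8,3)×C(9,0)=56
Total = 596

596


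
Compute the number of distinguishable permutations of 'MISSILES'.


Letters: 8, freq: {'M': 1, 'I': 2, 'S': 3, 'L': 1, 'E': 1}
8!/(1!×2!×3!×1!×1!) = 40320/12 = 3360

3360


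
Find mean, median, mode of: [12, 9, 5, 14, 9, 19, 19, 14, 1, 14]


Sorted: [1, 5, 9, 9, 12, 14, 14, 14, 19, 19]
Mean = 116/10 = 58/5
Median = 13
Freq: {12: 1, 9: 2, 5: 1, 14: 3, 19: 2, 1: 1}
Mode: [14]

Mean=58/5, Median=13, Mode=14


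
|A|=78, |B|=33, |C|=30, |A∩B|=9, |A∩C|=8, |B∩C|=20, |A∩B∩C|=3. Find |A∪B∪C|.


|A∪B∪C| = 78+33+30-9-8-20+3 = 107

|A∪B∪C| = 107


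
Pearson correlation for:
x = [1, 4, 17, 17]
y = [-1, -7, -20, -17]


n=4, Σx=39, Σy=-45, Σxy=-658, Σx²=595, Σy²=739
r = (4×(-658) - 39×(-45))/√((4×595 - 39²)(4×739 - (-45)²))
= -877/√(859×931) = -877/√799729 ≈ -877/894.2757 ≈ -0.9807

r ≈ -0.9807


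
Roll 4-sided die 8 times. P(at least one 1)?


P(no 1)^8 = (3/4)^8 = 6561/65536
P(≥1) = 1 - 6561/65536 = 58975/65536

P = 58975/65536 ≈ 89.99%


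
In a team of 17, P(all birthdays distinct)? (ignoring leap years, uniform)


P(all different) = Π(365-i)/365 for i=0..16
= (365/365)×(364/365)×...×(349/365)
= 0.684992

P ≈ 0.6850 ≈ 68.50%


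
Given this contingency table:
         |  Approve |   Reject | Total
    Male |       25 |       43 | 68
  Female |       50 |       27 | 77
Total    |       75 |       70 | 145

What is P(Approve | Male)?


P(Approve | Male) = 25/(25+43) = 25/68

P(Approve|Male) = 25/68 ≈ 36.76%


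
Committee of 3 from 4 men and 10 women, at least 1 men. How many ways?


Count by #men:
  1M,2W: C(4,1)×C(10,2)=180
  2M,1W: C(4,2)×C(10,1)=60
  3M,0W: C(4,3)×C(10,0)=4
Total = 244

244


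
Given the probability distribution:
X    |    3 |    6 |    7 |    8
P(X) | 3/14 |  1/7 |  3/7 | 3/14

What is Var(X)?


E[X] = 87/14
E[X²] = 585/14
Var(X) = E[X²] - (E[X])² = 585/14 - 7569/196 = 621/196

Var(X) = 621/196 ≈ 3.1684


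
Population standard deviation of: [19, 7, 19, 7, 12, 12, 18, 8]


Mean = 102/8 = 51/4
  (19-51/4)²=625/16
  (7-51/4)²=529/16
  (19-51/4)²=625/16
  (7-51/4)²=529/16
  (12-51/4)²=9/16
  (12-51/4)²=9/16
  (18-51/4)²=441/16
  (8-51/4)²=361/16
Σ(x-μ)² = 391/2
σ² = (391/2)/8 = 391/16

σ = √(391/16) ≈ 4.9434


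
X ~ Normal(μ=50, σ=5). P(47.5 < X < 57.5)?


z₁=(47.5-50)/5=-0.5, z₂=(57.5-50)/5=1.5
P = Φ(1.5) - Φ(-0.5) = 0.933193 - 0.308538 = 0.624655 ≈ 0.6247

P(47.5 < X < 57.5) ≈ 0.6247


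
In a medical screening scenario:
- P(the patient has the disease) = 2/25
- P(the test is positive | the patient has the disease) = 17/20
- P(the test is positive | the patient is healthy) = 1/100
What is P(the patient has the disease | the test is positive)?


Using Bayes' theorem:
P(A|B) = P(B|A)·P(A) / P(B)

P(the test is positive) = 17/20 × 2/25 + 1/100 × 23/25
= 17/250 + 23/2500 = 193/2500

P(the patient has the disease|the test is positive) = (17/250) / (193/2500) = 170/193

P(the patient has the disease|the test is positive) = 170/193 ≈ 88.08%


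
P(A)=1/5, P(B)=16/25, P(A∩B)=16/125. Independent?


P(A)×P(B) = 16/125
P(A∩B) = 16/125
Equal ✓ → Independent

Yes, independent


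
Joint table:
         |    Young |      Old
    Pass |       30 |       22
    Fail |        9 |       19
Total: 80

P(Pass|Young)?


P(Pass|Young) = 30/(30+9) = 30/39 = 10/13

P = 10/13 ≈ 76.92%


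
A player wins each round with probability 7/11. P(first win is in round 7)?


Geometric: P(X=7) = (1-p)^(k-1)×p = (4/11)^6×7/11 = 28672/19487171

P(X=7) = 28672/19487171 ≈ 0.15%


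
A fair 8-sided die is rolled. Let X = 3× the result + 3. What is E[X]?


E[die] = (1+8)/2 = 9/2
E[X] = 3×9/2 + 3 = 33/2

E[X] = 33/2


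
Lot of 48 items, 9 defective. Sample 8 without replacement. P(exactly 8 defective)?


Hypergeometric: C(9,8)×C(39,0)/C(48,8)
= 9×1/377348994 = 1/41927666

P(X=8) = 1/41927666 ≈ 0.00%


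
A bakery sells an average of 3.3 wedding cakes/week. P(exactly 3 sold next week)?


Poisson(λ=3.3): P(X=3) = e^(-λ)×λ^k/k!
= e^(-3.3) × 3.3^3 / 3!
≈ 0.0368831674 × 35.937 / 6 ≈ 0.220912

P(X=3) ≈ 0.220912 ≈ 22.09%


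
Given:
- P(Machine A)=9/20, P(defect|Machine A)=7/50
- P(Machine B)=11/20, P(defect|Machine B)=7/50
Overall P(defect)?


P(B) = Σ P(B|Aᵢ)×P(Aᵢ)
  7/50×9/20 = 63/1000
  7/50×11/20 = 77/1000
Sum = 7/50

P(defect) = 7/50 ≈ 14.00%


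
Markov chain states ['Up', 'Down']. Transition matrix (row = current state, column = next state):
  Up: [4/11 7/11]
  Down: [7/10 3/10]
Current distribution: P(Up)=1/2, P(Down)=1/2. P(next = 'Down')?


P(next=Down) = Σᵢ P(now=i)×P(i→Down)
= 1/2×7/11 + 1/2×3/10
= 7/22 + 3/20 = 103/220

P = 103/220 ≈ 0.4682


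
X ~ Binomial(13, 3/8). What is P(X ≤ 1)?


P(X ≤ 1) = Σ P(X=i) for i=0..1
P(X=0) = 1220703125/549755813888
P(X=1) = 9521484375/549755813888
Sum = 2685546875/137438953472

P(X ≤ 1) = 2685546875/137438953472 ≈ 1.95%


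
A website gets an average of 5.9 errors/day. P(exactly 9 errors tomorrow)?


Poisson(λ=5.9): P(X=9) = e^(-λ)×λ^k/k!
= e^(-5.9) × 5.9^9 / 9!
≈ 0.002739444819 × 8662995.81865 / 362880 ≈ 0.065398

P(X=9) ≈ 0.065398 ≈ 6.54%


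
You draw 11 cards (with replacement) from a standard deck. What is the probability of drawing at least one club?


P(not a club) = 39/52 = 3/4
P(none in 11 draws) = (3/4)^11 = 177147/4194304
P(≥1 club) = 1 - 177147/4194304 = 4017157/4194304

P = 4017157/4194304 ≈ 95.78%
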